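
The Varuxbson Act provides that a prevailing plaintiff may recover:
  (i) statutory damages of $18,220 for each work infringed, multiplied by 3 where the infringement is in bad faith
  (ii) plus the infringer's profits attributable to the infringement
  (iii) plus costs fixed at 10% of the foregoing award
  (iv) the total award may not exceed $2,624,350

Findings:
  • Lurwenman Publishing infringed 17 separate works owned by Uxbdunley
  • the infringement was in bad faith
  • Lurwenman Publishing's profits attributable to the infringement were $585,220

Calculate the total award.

$1,665,884

Statutory damages: 17 × $18,220 = $309,740
Trebled: 3 × $309,740 = $929,220
Combined award: $929,220 + $585,220 = $1,514,440
Costs: 10% of $1,514,440 = $151,444
Award plus costs: $1,514,440 + $151,444 = $1,665,884
Cap at $2,624,350: $1,665,884 is within the cap, no reduction.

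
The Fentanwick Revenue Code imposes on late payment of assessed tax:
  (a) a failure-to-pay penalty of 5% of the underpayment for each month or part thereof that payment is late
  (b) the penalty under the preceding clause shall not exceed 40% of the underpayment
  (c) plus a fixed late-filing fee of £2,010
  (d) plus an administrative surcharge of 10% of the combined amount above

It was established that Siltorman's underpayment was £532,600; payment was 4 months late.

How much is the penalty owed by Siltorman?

£119,383

Accrued rate: 5% × 4 = 20%, capped at 40% → 20%
Failure-to-pay penalty: 20% of £532,600 = £106,520
Penalty before surcharge: £106,520 + £2,010 = £108,530
Administrative surcharge: 10% of £108,530 = £10,853
Total penalty: £108,530 + £10,853 = £119,383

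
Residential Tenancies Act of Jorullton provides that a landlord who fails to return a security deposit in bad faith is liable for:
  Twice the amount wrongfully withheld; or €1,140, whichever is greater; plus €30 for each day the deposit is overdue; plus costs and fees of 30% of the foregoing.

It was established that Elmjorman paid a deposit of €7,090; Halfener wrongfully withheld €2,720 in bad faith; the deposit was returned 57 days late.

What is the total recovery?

€9,295

Doubled: 2 × €2,720 = €5,440
Minimum €1,140: €5,440 meets the minimum, no increase.
Late-return penalty: 57 × €30 = €1,710
Damages plus late penalty: €5,440 + €1,710 = €7,150
Costs and fees: 30% of €7,150 = €2,145
Total recovery: €7,150 + €2,145 = €9,295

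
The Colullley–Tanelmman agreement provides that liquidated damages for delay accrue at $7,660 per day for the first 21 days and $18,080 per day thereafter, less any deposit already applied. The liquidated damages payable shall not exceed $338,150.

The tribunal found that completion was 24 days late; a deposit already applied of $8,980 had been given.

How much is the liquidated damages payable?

$206,120

First 21 days: 21 × $7,660 = $160,860
Remaining days: (24 − 21) × $18,080 = $54,240
Accrued per-day damages: $160,860 + $54,240 = $215,100
Less deposit already applied: $215,100 − $8,980 = $206,120
Cap at $338,150: $206,120 is within the cap, no reduction.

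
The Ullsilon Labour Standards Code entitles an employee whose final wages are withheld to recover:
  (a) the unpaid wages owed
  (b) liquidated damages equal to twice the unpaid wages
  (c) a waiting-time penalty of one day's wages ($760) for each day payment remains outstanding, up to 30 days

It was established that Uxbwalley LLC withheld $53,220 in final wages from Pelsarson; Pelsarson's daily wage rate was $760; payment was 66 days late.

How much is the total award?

Doubled: 2 × $53,220 = $106,440
Penalty days: min(66, 30) = 30
Waiting-time penalty: 30 × $760 = $22,800
Total award: $53,220 + $106,440 + $22,800 = $182,460

$182,460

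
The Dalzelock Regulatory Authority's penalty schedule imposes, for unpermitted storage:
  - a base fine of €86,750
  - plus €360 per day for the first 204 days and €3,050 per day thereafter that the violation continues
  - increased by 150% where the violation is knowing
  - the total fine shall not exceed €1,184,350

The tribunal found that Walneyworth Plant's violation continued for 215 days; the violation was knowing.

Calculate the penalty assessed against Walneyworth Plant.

First 204 days: 204 × €360 = €73,440
Remaining days: (215 − 204) × €3,050 = €33,550
Per-day component: €73,440 + €33,550 = €106,990
Base plus per-day: €86,750 + €106,990 = €193,740
Enhancement: 150% of €193,740 = €290,610
Enhanced fine: €193,740 + €290,610 = €484,350
Cap at €1,184,350: €484,350 is within the cap, no reduction.

€484,350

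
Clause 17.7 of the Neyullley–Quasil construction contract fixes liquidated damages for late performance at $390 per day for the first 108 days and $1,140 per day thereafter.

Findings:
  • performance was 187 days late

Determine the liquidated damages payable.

First 108 days: 108 × $390 = $42,120
Remaining days: (187 − 108) × $1,140 = $90,060
Accrued per-day damages: $42,120 + $90,060 = $132,180

$132,180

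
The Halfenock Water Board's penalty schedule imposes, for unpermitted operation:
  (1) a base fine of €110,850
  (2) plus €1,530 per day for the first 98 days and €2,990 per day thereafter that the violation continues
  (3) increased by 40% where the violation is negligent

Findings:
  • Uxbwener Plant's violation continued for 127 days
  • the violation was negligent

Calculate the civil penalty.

€486,500

First 98 days: 98 × €1,530 = €149,940
Remaining days: (127 − 98) × €2,990 = €86,710
Per-day component: €149,940 + €86,710 = €236,650
Base plus per-day: €110,850 + €236,650 = €347,500
Enhancement: 40% of €347,500 = €139,000
Enhanced fine: €347,500 + €139,000 = €486,500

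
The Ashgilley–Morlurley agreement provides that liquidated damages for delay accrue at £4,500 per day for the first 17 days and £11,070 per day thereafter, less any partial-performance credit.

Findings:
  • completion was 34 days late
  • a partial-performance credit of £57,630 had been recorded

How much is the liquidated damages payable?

First 17 days: 17 × £4,500 = £76,500
Remaining days: (34 − 17) × £11,070 = £188,190
Accrued per-day damages: £76,500 + £188,190 = £264,690
Less partial-performance credit: £264,690 − £57,630 = £207,060

£207,060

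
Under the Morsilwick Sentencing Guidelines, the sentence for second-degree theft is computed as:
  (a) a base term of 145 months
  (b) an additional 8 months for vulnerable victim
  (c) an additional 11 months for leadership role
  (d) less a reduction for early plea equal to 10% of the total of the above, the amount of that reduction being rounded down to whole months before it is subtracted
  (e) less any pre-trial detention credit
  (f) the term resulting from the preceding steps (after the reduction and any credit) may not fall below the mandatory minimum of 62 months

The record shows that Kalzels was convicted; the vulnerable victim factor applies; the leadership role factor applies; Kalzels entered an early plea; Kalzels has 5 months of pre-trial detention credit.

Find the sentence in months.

Sentence: 143 months

Vulnerable victim enhancement: +8 months
Leadership role enhancement: +11 months
Adjusted term: 145 months + 8 months + 11 months = 164 months
Early plea reduction: 10% of 164 months = 16 months (rounded down)
After reduction: 164 − 16 = 148 months
Less pre-trial detention credit: 148 months − 5 months = 143 months
Minimum 62 months: 143 months meets the minimum, no increase.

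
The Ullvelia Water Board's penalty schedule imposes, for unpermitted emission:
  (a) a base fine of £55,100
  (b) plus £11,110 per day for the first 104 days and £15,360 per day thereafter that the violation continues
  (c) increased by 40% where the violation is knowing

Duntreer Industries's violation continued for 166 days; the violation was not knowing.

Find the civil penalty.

£2,162,860

First 104 days: 104 × £11,110 = £1,155,440
Remaining days: (166 − 104) × £15,360 = £952,320
Per-day component: £1,155,440 + £952,320 = £2,107,760
Base plus per-day: £55,100 + £2,107,760 = £2,162,860
The violation was not knowing: no 40% increase.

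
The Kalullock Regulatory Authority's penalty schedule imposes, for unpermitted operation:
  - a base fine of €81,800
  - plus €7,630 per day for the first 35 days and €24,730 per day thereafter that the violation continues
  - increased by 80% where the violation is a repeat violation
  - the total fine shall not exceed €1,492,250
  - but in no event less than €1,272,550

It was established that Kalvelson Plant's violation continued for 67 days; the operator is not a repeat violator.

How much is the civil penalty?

First 35 days: 35 × €7,630 = €267,050
Remaining days: (67 − 35) × €24,730 = €791,360
Per-day component: €267,050 + €791,360 = €1,058,410
Base plus per-day: €81,800 + €1,058,410 = €1,140,210
The operator is not a repeat violator: no 80% increase.
Cap at €1,492,250: €1,140,210 is within the cap, no reduction.
Minimum €1,272,550: €1,140,210 is below the minimum → €1,272,550

€1,272,550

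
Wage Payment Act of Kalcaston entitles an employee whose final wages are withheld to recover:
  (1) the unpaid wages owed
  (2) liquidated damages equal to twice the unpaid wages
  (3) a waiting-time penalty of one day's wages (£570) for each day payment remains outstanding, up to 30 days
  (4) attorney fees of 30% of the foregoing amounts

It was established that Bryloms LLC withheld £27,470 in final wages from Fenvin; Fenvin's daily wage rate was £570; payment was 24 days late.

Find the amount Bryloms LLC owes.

£124,917

Doubled: 2 × £27,470 = £54,940
Penalty days: min(24, 30) = 24
Waiting-time penalty: 24 × £570 = £13,680
Subtotal: £27,470 + £54,940 + £13,680 = £96,090
Attorney fees: 30% of £96,090 = £28,827
Total award: £96,090 + £28,827 = £124,917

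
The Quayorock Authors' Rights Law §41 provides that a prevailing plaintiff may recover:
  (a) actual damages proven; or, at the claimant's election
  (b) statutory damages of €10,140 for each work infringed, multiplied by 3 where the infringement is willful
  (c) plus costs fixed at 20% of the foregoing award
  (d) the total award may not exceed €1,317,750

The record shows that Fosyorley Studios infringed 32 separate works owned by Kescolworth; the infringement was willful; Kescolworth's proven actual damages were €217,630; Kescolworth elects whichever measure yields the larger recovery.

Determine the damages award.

€1,168,128

Statutory damages: 32 × €10,140 = €324,480
Trebled: 3 × €324,480 = €973,440
Greater of actual damages (€217,630) or enhanced statutory damages (€973,440): €973,440
Costs: 20% of €973,440 = €194,688
Award plus costs: €973,440 + €194,688 = €1,168,128
Cap at €1,317,750: €1,168,128 is within the cap, no reduction.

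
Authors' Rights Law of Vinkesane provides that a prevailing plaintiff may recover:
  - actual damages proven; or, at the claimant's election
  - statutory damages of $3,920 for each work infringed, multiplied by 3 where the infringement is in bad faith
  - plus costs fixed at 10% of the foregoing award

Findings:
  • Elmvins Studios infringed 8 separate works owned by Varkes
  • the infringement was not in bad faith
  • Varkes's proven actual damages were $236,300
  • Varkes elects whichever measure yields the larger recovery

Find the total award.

$259,930

Statutory damages: 8 × $3,920 = $31,360
Infringement not in bad faith: no ×3 enhancement.
Greater of actual damages ($236,300) or statutory damages ($31,360): $236,300
Costs: 10% of $236,300 = $23,630
Award plus costs: $236,300 + $23,630 = $259,930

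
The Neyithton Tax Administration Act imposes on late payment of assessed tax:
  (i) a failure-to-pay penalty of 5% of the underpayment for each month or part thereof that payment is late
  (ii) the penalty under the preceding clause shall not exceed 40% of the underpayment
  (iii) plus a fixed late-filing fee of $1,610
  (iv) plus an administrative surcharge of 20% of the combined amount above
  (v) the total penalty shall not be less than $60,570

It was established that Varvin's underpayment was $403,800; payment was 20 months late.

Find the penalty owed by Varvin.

$195,756

Accrued rate: 5% × 20 = 100%, capped at 40% → 40%
Failure-to-pay penalty: 40% of $403,800 = $161,520
Penalty before surcharge: $161,520 + $1,610 = $163,130
Administrative surcharge: 20% of $163,130 = $32,626
Total penalty: $163,130 + $32,626 = $195,756
Minimum $60,570: $195,756 meets the minimum, no increase.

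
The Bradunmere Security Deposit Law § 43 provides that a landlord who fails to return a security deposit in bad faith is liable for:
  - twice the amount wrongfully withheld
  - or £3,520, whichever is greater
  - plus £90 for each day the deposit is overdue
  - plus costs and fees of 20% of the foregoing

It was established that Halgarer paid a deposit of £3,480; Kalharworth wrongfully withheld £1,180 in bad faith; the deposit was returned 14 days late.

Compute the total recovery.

Doubled: 2 × £1,180 = £2,360
Minimum £3,520: £2,360 is below the minimum → £3,520
Late-return penalty: 14 × £90 = £1,260
Damages plus late penalty: £3,520 + £1,260 = £4,780
Costs and fees: 20% of £4,780 = £956
Total recovery: £4,780 + £956 = £5,736

£5,736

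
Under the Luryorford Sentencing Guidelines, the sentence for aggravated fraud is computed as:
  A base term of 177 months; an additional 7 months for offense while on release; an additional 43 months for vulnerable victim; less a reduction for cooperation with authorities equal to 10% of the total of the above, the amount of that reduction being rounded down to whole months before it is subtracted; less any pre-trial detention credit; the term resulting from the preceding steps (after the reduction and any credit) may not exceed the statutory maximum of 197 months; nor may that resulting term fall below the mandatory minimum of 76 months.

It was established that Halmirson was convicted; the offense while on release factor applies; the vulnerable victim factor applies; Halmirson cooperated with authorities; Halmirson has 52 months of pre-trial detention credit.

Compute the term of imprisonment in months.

Offense while on release enhancement: +7 months
Vulnerable victim enhancement: +43 months
Adjusted term: 177 months + 7 months + 43 months = 227 months
Cooperation with authorities reduction: 10% of 227 months = 22 months (rounded down)
After reduction: 227 − 22 = 205 months
Less pre-trial detention credit: 205 months − 52 months = 153 months
Cap at 197 months: 153 months is within the cap, no reduction.
Minimum 76 months: 153 months meets the minimum, no increase.

Sentence: 153 months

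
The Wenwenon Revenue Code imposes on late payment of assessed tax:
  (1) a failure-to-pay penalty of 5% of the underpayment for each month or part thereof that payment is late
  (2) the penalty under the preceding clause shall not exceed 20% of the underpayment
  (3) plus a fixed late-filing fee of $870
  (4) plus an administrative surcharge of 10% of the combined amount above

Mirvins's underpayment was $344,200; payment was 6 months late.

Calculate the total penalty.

Accrued rate: 5% × 6 = 30%, capped at 20% → 20%
Failure-to-pay penalty: 20% of $344,200 = $68,840
Penalty before surcharge: $68,840 + $870 = $69,710
Administrative surcharge: 10% of $69,710 = $6,971
Total penalty: $69,710 + $6,971 = $76,681

$76,681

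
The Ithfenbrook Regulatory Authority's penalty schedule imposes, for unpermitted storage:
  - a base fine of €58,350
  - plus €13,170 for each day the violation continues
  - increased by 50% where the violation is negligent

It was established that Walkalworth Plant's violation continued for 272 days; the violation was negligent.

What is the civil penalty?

Civil penalty: €5,460,885

Per-day component: 272 × €13,170 = €3,582,240
Base plus per-day: €58,350 + €3,582,240 = €3,640,590
Enhancement: 50% of €3,640,590 = €1,820,295
Enhanced fine: €3,640,590 + €1,820,295 = €5,460,885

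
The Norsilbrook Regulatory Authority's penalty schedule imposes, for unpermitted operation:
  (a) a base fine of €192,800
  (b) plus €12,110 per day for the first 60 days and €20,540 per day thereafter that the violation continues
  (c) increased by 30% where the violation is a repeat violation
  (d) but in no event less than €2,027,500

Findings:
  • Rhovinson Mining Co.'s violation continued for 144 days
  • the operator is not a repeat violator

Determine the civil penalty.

First 60 days: 60 × €12,110 = €726,600
Remaining days: (144 − 60) × €20,540 = €1,725,360
Per-day component: €726,600 + €1,725,360 = €2,451,960
Base plus per-day: €192,800 + €2,451,960 = €2,644,760
The operator is not a repeat violator: no 30% increase.
Minimum €2,027,500: €2,644,760 meets the minimum, no increase.

€2,644,760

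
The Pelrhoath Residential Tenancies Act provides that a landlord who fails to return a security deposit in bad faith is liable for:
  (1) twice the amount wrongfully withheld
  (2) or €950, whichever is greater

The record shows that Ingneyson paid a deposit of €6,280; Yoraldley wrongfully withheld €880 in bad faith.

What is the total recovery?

€1,760

Doubled: 2 × €880 = €1,760
Minimum €950: €1,760 meets the minimum, no increase.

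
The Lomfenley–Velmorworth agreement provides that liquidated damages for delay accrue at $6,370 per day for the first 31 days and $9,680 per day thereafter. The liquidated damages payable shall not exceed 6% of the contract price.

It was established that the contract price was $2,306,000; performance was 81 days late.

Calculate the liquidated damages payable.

$138,360

First 31 days: 31 × $6,370 = $197,470
Remaining days: (81 − 31) × $9,680 = $484,000
Accrued per-day damages: $197,470 + $484,000 = $681,470
Cap: 6% of $2,306,000 = $138,360
Cap at $138,360: $681,470 exceeds the cap → $138,360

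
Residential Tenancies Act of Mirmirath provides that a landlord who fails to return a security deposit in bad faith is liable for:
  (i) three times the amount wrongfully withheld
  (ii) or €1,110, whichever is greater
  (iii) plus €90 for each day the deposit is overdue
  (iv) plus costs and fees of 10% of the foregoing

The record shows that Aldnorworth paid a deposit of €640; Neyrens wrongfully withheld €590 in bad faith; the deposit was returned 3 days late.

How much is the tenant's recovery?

€2,244

Trebled: 3 × €590 = €1,770
Minimum €1,110: €1,770 meets the minimum, no increase.
Late-return penalty: 3 × €90 = €270
Damages plus late penalty: €1,770 + €270 = €2,040
Costs and fees: 10% of €2,040 = €204
Total recovery: €2,040 + €204 = €2,244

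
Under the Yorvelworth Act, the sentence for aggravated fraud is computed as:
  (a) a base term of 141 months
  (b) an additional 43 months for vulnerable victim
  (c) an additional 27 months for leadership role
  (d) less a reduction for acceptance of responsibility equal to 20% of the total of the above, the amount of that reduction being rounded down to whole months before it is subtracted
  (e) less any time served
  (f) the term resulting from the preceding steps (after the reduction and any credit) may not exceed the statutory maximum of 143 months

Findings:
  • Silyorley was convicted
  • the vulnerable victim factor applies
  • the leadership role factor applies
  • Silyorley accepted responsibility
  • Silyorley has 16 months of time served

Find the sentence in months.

Vulnerable victim enhancement: +43 months
Leadership role enhancement: +27 months
Adjusted term: 141 months + 43 months + 27 months = 211 months
Acceptance of responsibility reduction: 20% of 211 months = 42 months (rounded down)
After reduction: 211 − 42 = 169 months
Less time served: 169 months − 16 months = 153 months
Cap at 143 months: 153 months exceeds the cap → 143 months

143 months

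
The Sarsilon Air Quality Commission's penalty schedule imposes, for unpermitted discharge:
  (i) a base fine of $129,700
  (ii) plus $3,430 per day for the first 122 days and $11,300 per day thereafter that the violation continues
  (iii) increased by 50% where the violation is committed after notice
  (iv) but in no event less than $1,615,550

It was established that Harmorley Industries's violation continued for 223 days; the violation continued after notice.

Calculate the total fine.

First 122 days: 122 × $3,430 = $418,460
Remaining days: (223 − 122) × $11,300 = $1,141,300
Per-day component: $418,460 + $1,141,300 = $1,559,760
Base plus per-day: $129,700 + $1,559,760 = $1,689,460
Enhancement: 50% of $1,689,460 = $844,730
Enhanced fine: $1,689,460 + $844,730 = $2,534,190
Minimum $1,615,550: $2,534,190 meets the minimum, no increase.

$2,534,190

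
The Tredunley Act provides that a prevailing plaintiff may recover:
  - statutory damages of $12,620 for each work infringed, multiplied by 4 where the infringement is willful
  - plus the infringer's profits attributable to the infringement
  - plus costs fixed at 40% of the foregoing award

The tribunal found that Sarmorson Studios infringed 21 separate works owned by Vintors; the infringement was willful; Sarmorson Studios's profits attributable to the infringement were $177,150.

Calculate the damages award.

Statutory damages: 21 × $12,620 = $265,020
Multiplied by 4: 4 × $265,020 = $1,060,080
Combined award: $1,060,080 + $177,150 = $1,237,230
Costs: 40% of $1,237,230 = $494,892
Award plus costs: $1,237,230 + $494,892 = $1,732,122

$1,732,122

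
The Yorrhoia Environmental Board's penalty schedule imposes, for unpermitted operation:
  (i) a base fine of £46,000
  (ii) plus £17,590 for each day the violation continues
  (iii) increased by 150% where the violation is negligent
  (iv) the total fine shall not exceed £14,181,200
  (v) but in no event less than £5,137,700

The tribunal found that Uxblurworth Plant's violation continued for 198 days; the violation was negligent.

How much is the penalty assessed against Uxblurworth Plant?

Per-day component: 198 × £17,590 = £3,482,820
Base plus per-day: £46,000 + £3,482,820 = £3,528,820
Enhancement: 150% of £3,528,820 = £5,293,230
Enhanced fine: £3,528,820 + £5,293,230 = £8,822,050
Cap at £14,181,200: £8,822,050 is within the cap, no reduction.
Minimum £5,137,700: £8,822,050 meets the minimum, no increase.

£8,822,050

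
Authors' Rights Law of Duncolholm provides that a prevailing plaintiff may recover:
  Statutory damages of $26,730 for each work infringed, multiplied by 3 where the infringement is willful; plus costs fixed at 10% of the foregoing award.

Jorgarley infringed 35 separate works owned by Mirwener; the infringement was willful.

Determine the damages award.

$3,087,315

Statutory damages: 35 × $26,730 = $935,550
Trebled: 3 × $935,550 = $2,806,650
Costs: 10% of $2,806,650 = $280,665
Award plus costs: $2,806,650 + $280,665 = $3,087,315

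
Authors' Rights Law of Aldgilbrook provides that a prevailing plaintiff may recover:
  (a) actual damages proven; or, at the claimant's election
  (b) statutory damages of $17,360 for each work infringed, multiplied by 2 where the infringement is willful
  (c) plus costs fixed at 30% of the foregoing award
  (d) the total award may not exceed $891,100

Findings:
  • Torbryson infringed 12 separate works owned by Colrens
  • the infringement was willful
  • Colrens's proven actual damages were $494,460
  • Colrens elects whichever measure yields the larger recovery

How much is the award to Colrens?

$642,798

Statutory damages: 12 × $17,360 = $208,320
Doubled: 2 × $208,320 = $416,640
Greater of actual damages ($494,460) or enhanced statutory damages ($416,640): $494,460
Costs: 30% of $494,460 = $148,338
Award plus costs: $494,460 + $148,338 = $642,798
Cap at $891,100: $642,798 is within the cap, no reduction.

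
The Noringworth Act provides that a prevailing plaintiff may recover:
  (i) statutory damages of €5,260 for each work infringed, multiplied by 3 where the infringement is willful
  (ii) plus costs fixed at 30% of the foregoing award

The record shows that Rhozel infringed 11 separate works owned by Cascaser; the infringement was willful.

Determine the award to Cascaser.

Award: €225,654

Statutory damages: 11 × €5,260 = €57,860
Trebled: 3 × €57,860 = €173,580
Costs: 30% of €173,580 = €52,074
Award plus costs: €173,580 + €52,074 = €225,654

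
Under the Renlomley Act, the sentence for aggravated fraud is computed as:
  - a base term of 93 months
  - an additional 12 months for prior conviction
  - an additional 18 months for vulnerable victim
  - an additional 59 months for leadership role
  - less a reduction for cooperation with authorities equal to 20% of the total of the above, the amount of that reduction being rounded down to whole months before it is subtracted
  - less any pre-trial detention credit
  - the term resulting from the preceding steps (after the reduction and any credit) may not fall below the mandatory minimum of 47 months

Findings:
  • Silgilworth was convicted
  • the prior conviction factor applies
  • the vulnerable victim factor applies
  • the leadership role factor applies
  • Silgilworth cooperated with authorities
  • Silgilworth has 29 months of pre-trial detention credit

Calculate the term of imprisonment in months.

Prior conviction enhancement: +12 months
Vulnerable victim enhancement: +18 months
Leadership role enhancement: +59 months
Adjusted term: 93 months + 12 months + 18 months + 59 months = 182 months
Cooperation with authorities reduction: 20% of 182 months = 36 months (rounded down)
After reduction: 182 − 36 = 146 months
Less pre-trial detention credit: 146 months − 29 months = 117 months
Minimum 47 months: 117 months meets the minimum, no increase.

117 months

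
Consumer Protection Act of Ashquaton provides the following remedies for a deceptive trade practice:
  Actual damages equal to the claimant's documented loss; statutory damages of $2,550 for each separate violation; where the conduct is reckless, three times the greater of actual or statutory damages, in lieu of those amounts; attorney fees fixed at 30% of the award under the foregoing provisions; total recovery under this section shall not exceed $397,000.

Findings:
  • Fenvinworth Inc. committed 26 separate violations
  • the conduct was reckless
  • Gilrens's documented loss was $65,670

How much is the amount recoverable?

Statutory damages: 26 × $2,550 = $66,300
Greater of actual damages ($65,670) or statutory damages ($66,300): $66,300
Trebled: 3 × $66,300 = $198,900
Attorney fees: 30% of $198,900 = $59,670
Total before cap: $198,900 + $59,670 = $258,570
Cap at $397,000: $258,570 is within the cap, no reduction.

$258,570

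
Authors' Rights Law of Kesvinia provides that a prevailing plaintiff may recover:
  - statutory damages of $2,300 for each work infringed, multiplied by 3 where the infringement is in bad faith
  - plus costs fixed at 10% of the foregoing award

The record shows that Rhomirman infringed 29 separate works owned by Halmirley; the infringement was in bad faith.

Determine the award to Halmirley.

$220,110

Statutory damages: 29 × $2,300 = $66,700
Trebled: 3 × $66,700 = $200,100
Costs: 10% of $200,100 = $20,010
Award plus costs: $200,100 + $20,010 = $220,110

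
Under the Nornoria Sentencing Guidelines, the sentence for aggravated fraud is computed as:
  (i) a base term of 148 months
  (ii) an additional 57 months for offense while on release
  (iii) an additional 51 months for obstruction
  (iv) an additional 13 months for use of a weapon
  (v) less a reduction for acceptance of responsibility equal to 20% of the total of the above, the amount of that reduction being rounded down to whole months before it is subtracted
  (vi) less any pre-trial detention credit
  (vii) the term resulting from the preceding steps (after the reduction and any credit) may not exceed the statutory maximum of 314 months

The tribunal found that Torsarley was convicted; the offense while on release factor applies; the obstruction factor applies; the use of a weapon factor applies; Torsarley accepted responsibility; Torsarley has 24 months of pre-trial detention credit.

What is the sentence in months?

Offense while on release enhancement: +57 months
Obstruction enhancement: +51 months
Use of a weapon enhancement: +13 months
Adjusted term: 148 months + 57 months + 51 months + 13 months = 269 months
Acceptance of responsibility reduction: 20% of 269 months = 53 months (rounded down)
After reduction: 269 − 53 = 216 months
Less pre-trial detention credit: 216 months − 24 months = 192 months
Cap at 314 months: 192 months is within the cap, no reduction.

Sentence: 192 months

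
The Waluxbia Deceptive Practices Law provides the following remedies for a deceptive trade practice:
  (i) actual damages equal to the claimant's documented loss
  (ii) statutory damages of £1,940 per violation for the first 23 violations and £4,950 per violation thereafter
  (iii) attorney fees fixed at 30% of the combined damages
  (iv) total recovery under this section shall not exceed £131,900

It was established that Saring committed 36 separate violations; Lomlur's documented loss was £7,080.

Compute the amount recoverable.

First 23 violations: 23 × £1,940 = £44,620
Remaining violations: (36 − 23) × £4,950 = £64,350
Statutory damages: £44,620 + £64,350 = £108,970
Combined damages: £7,080 + £108,970 = £116,050
Attorney fees: 30% of £116,050 = £34,815
Total before cap: £116,050 + £34,815 = £150,865
Cap at £131,900: £150,865 exceeds the cap → £131,900

£131,900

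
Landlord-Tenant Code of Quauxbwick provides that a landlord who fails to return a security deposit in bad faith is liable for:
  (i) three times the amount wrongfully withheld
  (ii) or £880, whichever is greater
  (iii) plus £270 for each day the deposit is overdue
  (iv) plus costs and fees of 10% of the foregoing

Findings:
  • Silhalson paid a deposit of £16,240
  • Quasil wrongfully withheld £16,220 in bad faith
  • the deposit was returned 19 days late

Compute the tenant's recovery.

£59,169

Trebled: 3 × £16,220 = £48,660
Minimum £880: £48,660 meets the minimum, no increase.
Late-return penalty: 19 × £270 = £5,130
Damages plus late penalty: £48,660 + £5,130 = £53,790
Costs and fees: 10% of £53,790 = £5,379
Total recovery: £53,790 + £5,379 = £59,169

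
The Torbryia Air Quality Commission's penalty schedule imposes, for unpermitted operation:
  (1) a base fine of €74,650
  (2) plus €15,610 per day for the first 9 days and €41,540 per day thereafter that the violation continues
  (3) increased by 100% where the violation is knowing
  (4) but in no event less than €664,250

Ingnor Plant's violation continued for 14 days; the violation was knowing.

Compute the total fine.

First 9 days: 9 × €15,610 = €140,490
Remaining days: (14 − 9) × €41,540 = €207,700
Per-day component: €140,490 + €207,700 = €348,190
Base plus per-day: €74,650 + €348,190 = €422,840
Enhancement: 100% of €422,840 = €422,840
Enhanced fine: €422,840 + €422,840 = €845,680
Minimum €664,250: €845,680 meets the minimum, no increase.

Civil penalty: €845,680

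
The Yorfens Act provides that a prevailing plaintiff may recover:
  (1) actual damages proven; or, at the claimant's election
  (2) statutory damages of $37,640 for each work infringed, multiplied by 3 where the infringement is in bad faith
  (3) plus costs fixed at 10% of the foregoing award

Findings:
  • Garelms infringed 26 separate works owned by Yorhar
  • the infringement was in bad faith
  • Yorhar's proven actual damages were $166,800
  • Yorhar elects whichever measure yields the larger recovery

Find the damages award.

Statutory damages: 26 × $37,640 = $978,640
Trebled: 3 × $978,640 = $2,935,920
Greater of actual damages ($166,800) or enhanced statutory damages ($2,935,920): $2,935,920
Costs: 10% of $2,935,920 = $293,592
Award plus costs: $2,935,920 + $293,592 = $3,229,512

$3,229,512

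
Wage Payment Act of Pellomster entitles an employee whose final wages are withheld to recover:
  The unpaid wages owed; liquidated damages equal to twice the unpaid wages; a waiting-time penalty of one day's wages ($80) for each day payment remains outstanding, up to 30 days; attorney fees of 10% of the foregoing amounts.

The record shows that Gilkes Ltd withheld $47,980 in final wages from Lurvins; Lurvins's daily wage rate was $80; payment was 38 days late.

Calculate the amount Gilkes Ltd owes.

Doubled: 2 × $47,980 = $95,960
Penalty days: min(38, 30) = 30
Waiting-time penalty: 30 × $80 = $2,400
Subtotal: $47,980 + $95,960 + $2,400 = $146,340
Attorney fees: 10% of $146,340 = $14,634
Total award: $146,340 + $14,634 = $160,974

$160,974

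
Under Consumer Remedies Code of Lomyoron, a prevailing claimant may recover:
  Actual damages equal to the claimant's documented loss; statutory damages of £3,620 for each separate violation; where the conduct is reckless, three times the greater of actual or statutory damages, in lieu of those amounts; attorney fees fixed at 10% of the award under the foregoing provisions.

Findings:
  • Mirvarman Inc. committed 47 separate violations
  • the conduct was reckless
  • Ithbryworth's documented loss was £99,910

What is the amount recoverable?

£561,462

Statutory damages: 47 × £3,620 = £170,140
Greater of actual damages (£99,910) or statutory damages (£170,140): £170,140
Trebled: 3 × £170,140 = £510,420
Attorney fees: 10% of £510,420 = £51,042
Total recovery: £510,420 + £51,042 = £561,462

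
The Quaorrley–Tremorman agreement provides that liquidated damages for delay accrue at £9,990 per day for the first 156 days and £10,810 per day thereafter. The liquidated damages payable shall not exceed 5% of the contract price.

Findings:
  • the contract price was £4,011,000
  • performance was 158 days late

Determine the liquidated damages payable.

Liquidated damages: £200,550

First 156 days: 156 × £9,990 = £1,558,440
Remaining days: (158 − 156) × £10,810 = £21,620
Accrued per-day damages: £1,558,440 + £21,620 = £1,580,060
Cap: 5% of £4,011,000 = £200,550
Cap at £200,550: £1,580,060 exceeds the cap → £200,550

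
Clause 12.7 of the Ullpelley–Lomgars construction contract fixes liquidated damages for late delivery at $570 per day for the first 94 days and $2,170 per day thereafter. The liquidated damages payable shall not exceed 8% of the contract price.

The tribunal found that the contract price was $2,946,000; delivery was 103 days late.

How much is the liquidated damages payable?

$73,110

First 94 days: 94 × $570 = $53,580
Remaining days: (103 − 94) × $2,170 = $19,530
Accrued per-day damages: $53,580 + $19,530 = $73,110
Cap: 8% of $2,946,000 = $235,680
Cap at $235,680: $73,110 is within the cap, no reduction.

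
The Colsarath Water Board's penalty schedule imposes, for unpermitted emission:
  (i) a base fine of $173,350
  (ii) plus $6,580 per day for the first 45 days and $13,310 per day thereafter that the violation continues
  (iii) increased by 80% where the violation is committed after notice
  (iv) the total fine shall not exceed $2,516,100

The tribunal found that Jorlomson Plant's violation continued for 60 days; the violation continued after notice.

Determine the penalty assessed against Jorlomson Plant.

$1,204,380

First 45 days: 45 × $6,580 = $296,100
Remaining days: (60 − 45) × $13,310 = $199,650
Per-day component: $296,100 + $199,650 = $495,750
Base plus per-day: $173,350 + $495,750 = $669,100
Enhancement: 80% of $669,100 = $535,280
Enhanced fine: $669,100 + $535,280 = $1,204,380
Cap at $2,516,100: $1,204,380 is within the cap, no reduction.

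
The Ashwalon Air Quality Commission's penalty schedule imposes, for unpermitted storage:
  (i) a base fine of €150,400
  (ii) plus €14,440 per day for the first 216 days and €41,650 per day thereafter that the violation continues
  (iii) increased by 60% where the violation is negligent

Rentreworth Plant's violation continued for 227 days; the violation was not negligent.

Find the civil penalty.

First 216 days: 216 × €14,440 = €3,119,040
Remaining days: (227 − 216) × €41,650 = €458,150
Per-day component: €3,119,040 + €458,150 = €3,577,190
Base plus per-day: €150,400 + €3,577,190 = €3,727,590
The violation was not negligent: no 60% increase.

€3,727,590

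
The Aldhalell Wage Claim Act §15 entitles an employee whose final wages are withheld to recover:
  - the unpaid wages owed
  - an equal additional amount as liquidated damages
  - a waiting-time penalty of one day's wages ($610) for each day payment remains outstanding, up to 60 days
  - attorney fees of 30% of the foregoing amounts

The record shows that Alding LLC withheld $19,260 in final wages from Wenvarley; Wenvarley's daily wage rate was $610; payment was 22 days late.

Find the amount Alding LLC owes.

Liquidated damages (equal amount): $19,260
Penalty days: min(22, 60) = 22
Waiting-time penalty: 22 × $610 = $13,420
Subtotal: $19,260 + $19,260 + $13,420 = $51,940
Attorney fees: 30% of $51,940 = $15,582
Total award: $51,940 + $15,582 = $67,522

Total award: $67,522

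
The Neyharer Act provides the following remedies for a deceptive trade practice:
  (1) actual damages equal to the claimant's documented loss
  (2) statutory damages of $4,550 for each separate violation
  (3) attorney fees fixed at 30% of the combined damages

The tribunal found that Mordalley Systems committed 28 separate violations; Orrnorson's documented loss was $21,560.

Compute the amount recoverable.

$193,648

Statutory damages: 28 × $4,550 = $127,400
Combined damages: $21,560 + $127,400 = $148,960
Attorney fees: 30% of $148,960 = $44,688
Total recovery: $148,960 + $44,688 = $193,648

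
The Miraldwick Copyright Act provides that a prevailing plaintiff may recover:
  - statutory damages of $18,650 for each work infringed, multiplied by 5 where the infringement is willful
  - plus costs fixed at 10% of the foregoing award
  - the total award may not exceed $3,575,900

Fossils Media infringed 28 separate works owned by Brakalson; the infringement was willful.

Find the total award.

Statutory damages: 28 × $18,650 = $522,200
Multiplied by 5: 5 × $522,200 = $2,611,000
Costs: 10% of $2,611,000 = $261,100
Award plus costs: $2,611,000 + $261,100 = $2,872,100
Cap at $3,575,900: $2,872,100 is within the cap, no reduction.

$2,872,100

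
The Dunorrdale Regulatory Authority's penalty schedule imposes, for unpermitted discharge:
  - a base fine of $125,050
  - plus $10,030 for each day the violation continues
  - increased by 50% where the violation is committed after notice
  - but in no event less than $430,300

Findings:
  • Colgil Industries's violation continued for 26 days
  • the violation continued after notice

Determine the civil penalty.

Per-day component: 26 × $10,030 = $260,780
Base plus per-day: $125,050 + $260,780 = $385,830
Enhancement: 50% of $385,830 = $192,915
Enhanced fine: $385,830 + $192,915 = $578,745
Minimum $430,300: $578,745 meets the minimum, no increase.

Civil penalty: $578,745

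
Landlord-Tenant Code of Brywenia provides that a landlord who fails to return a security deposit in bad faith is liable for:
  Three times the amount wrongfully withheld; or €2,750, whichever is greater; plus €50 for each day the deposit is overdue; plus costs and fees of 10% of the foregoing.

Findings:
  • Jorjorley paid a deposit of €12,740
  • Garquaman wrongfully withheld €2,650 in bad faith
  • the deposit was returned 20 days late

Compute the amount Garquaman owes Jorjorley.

€9,845

Trebled: 3 × €2,650 = €7,950
Minimum €2,750: €7,950 meets the minimum, no increase.
Late-return penalty: 20 × €50 = €1,000
Damages plus late penalty: €7,950 + €1,000 = €8,950
Costs and fees: 10% of €8,950 = €895
Total recovery: €8,950 + €895 = €9,845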